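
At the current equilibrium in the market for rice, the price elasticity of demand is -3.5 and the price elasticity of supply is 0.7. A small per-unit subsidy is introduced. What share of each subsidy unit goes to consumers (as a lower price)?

Consumer share = 1/6

For a small subsidy around the equilibrium, the benefit split depends on the relative slopes, which at a point are proportional to the elasticities.
Buyer share = εs/(εs + |εd|) = 0.7/(0.7 + 3.5) = 1/6; seller share = |εd|/(εs + |εd|) = 5/6.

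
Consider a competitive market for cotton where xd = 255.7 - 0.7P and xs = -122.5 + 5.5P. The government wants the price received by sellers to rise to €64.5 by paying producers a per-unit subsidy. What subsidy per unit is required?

At a seller price of 64.5, quantity supplied is -122.5 + 5.5·64.5 = 232.25.
Buyers absorb 232.25 only when they pay Pb with 255.7 − 0.7·Pb = 232.25, i.e. Pb = 33.5.
s = Ps − Pb = 64.5 − 33.5 = 31.

Required subsidy s = €31 per unit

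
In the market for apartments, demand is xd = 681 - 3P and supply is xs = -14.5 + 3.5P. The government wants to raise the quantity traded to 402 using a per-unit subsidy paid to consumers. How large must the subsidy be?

At x = 402, invert demand for the buyer price: Pb = (681 − 402)/3 = 93; invert supply for the seller price: Ps = (402 − (-14.5))/3.5 = 119.
The subsidy must fill the gap: s = Ps − Pb = 119 − 93 = 26.

Required subsidy s = 26 per unit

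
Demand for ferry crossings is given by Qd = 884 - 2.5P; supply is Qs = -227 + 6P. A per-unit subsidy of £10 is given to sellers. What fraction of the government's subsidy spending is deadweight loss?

Pre-subsidy: 884 - 2.5P = -227 + 6P gives P* = 2222/17, Q* = 9473/17.
With the subsidy, sellers receive Ps = Pb + 10 for each unit, where Pb is the price buyers pay.
Supply in terms of Pb becomes Qs = -227 + 6(Pb + 10) = -167 + 6Pb. Setting this equal to demand: 884 - 2.5Pb = -167 + 6Pb, so Pb = 2102/17.
Sellers receive Ps = 2102/17 + 10 = 2272/17; Q' = 884 − 2.5·(2102/17) = 9773/17.
ΔCS = ½(9473/17 + 9773/17)(2222/17 − 2102/17) = 1154760/289; ΔPS = ½(9473/17 + 9773/17)(2272/17 − 2222/17) = 481150/289.
Government spending = 10 × 9773/17 = 97730/17.
DWL = ½ × 10 × (9773/17 − 9473/17) = 1500/17; fraction = (1500/17) / (97730/17) = 150/9773.

DWL / government spending = 150/9773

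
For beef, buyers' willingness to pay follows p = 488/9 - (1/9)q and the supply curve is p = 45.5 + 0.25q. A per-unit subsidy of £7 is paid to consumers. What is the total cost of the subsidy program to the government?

Government cost = 3962/13

Pre-subsidy: 488/9 - (1/9)q = 45.5 + 0.25q gives q* = 314/13 and p* = 670/13.
With the rebate, buyers effectively pay pb = ps − 7, where ps is the price sellers receive.
On the curves, pb = 488/9 - (1/9)q and ps = 45.5 + 0.25q; the wedge ps − pb = 7 gives 45.5 + 0.25q − (488/9 - (1/9)q) = 7, so q' = 566/13.
Then pb = 488/9 − (1/9)·(566/13) = 642/13 and ps = 45.5 + 0.25·(566/13) = 733/13.
Government outlay = subsidy × quantity = 7 × 566/13 = 3962/13.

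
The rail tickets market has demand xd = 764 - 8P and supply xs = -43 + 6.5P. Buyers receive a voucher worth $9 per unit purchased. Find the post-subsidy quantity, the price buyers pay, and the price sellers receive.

x' = 10180/29; buyers pay 1497/29; sellers receive 1758/29

Pre-subsidy: 764 - 8P = -43 + 6.5P gives P* = 1614/29, x* = 9244/29.
With the rebate, buyers effectively pay Pb = Ps − 9, where Ps is the price sellers receive.
Demand in terms of Ps becomes xd = 764 − 8(Ps − 9) = 836 - 8Ps. Setting this equal to supply: 836 - 8Ps = -43 + 6.5Ps, so Ps = 1758/29.
Buyers pay Pb = 1758/29 − 9 = 1497/29; x' = -43 + 6.5·(1758/29) = 10180/29.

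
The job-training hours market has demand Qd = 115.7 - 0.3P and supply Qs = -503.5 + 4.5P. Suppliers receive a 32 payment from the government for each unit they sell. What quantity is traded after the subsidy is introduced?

Q' = 86

Pre-subsidy: 115.7 - 0.3P = -503.5 + 4.5P gives P* = 129, Q* = 77.
With the subsidy, sellers receive Ps = Pb + 32 for each unit, where Pb is the price buyers pay.
Supply in terms of Pb becomes Qs = -503.5 + 4.5(Pb + 32) = -359.5 + 4.5Pb. Setting this equal to demand: 115.7 - 0.3Pb = -359.5 + 4.5Pb, so Pb = 99.
Sellers receive Ps = 99 + 32 = 131; Q' = 115.7 − 0.3·99 = 86.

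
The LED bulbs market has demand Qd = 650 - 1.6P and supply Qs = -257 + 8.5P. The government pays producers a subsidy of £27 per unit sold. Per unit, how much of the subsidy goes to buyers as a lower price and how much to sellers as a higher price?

Pre-subsidy: 650 - 1.6P = -257 + 8.5P gives P* = 9070/101, Q* = 51138/101.
With the subsidy, sellers receive Ps = Pb + 27 for each unit, where Pb is the price buyers pay.
Supply in terms of Pb becomes Qs = -257 + 8.5(Pb + 27) = -27.5 + 8.5Pb. Setting this equal to demand: 650 - 1.6Pb = -27.5 + 8.5Pb, so Pb = 6775/101.
Sellers receive Ps = 6775/101 + 27 = 9502/101; Q' = 650 − 1.6·(6775/101) = 54810/101.
Buyers' price falls by P* − Pb = 9070/101 − 6775/101 = 2295/101; sellers' price rises by Ps − P* = 9502/101 − 9070/101 = 432/101.

Buyers gain 2295/101 per unit; sellers gain 432/101 per unit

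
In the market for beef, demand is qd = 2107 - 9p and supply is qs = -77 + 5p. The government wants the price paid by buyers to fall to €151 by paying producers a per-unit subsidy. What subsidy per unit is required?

Required subsidy s = €14 per unit

At a buyer price of 151, quantity demanded is 2107 − 9·151 = 748.
Sellers supply 748 only when they receive ps with -77 + 5·ps = 748, i.e. ps = 165.
s = ps − pb = 165 − 151 = 14.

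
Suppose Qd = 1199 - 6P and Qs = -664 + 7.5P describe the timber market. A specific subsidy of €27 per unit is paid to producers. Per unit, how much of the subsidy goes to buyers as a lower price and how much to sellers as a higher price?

Pre-subsidy: 1199 - 6P = -664 + 7.5P gives P* = 138, Q* = 371.
With the subsidy, sellers receive Ps = Pb + 27 for each unit, where Pb is the price buyers pay.
Supply in terms of Pb becomes Qs = -664 + 7.5(Pb + 27) = -461.5 + 7.5Pb. Setting this equal to demand: 1199 - 6Pb = -461.5 + 7.5Pb, so Pb = 123.
Sellers receive Ps = 123 + 27 = 150; Q' = 1199 − 6·123 = 461.
Buyers' price falls by P* − Pb = 138 − 123 = 15; sellers' price rises by Ps − P* = 150 − 138 = 12.

Buyers gain €15 per unit; sellers gain €12 per unit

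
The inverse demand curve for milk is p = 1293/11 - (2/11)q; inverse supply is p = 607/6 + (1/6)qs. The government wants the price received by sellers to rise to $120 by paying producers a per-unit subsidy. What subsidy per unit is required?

At a seller price of 120, quantity supplied is -607 + 6·120 = 113.
Buyers absorb 113 only when they pay pb = 1293/11 − (2/11)·113 = 97.
s = ps − pb = 120 − 97 = 23.

Required subsidy s = $23 per unit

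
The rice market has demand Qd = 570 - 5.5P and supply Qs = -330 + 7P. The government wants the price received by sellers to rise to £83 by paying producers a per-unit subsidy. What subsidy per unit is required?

At a seller price of 83, quantity supplied is -330 + 7·83 = 251.
Buyers absorb 251 only when they pay Pb with 570 − 5.5·Pb = 251, i.e. Pb = 58.
s = Ps − Pb = 83 − 58 = 25.

Required subsidy s = £25 per unit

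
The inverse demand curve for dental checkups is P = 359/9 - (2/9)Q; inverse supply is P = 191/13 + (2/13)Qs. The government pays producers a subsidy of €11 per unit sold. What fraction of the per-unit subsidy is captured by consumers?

Consumer share = 13/22

Pre-subsidy: 359/9 - (2/9)Q = 191/13 + (2/13)Q gives Q* = 67 and P* = 25.
With the subsidy, sellers receive Ps = Pb + 11 for each unit, where Pb is the price buyers pay.
On the curves, Pb = 359/9 - (2/9)Q and Ps = 191/13 + (2/13)Q; the wedge Ps − Pb = 11 gives 191/13 + (2/13)Q − (359/9 - (2/9)Q) = 11, so Q' = 96.25.
Then Pb = 359/9 − (2/9)·96.25 = 18.5 and Ps = 191/13 + (2/13)·96.25 = 29.5.
Buyers' price falls by P* − Pb = 25 − 18.5 = 6.5; sellers' price rises by Ps − P* = 29.5 − 25 = 4.5.
So consumers capture 6.5/11 = 13/22 of each unit of subsidy.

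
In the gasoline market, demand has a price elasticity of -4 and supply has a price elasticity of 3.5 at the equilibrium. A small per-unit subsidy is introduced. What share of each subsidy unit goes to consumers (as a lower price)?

Consumer share = 7/15

For a small subsidy around the equilibrium, the benefit split depends on the relative slopes, which at a point are proportional to the elasticities.
Buyer share = εs/(εs + |εd|) = 3.5/(3.5 + 4) = 7/15; seller share = |εd|/(εs + |εd|) = 8/15.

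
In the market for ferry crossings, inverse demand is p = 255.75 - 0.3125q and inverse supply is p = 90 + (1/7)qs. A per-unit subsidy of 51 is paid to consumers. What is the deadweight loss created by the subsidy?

Pre-subsidy: 255.75 - 0.3125q = 90 + (1/7)q gives q* = 364 and p* = 142.
With the rebate, buyers effectively pay pb = ps − 51, where ps is the price sellers receive.
On the curves, pb = 255.75 - 0.3125q and ps = 90 + (1/7)q; the wedge ps − pb = 51 gives 90 + (1/7)q − (255.75 - 0.3125q) = 51, so q' = 476.
Then pb = 255.75 − 0.3125·476 = 107 and ps = 90 + (1/7)·476 = 158.
The subsidy expands output by 476 − 364 = 112 past the efficient level; on those units the gap between marginal cost and willingness to pay runs from 0 up to 51.
DWL = ½ × 51 × 112 = 2856.

Deadweight loss = 2856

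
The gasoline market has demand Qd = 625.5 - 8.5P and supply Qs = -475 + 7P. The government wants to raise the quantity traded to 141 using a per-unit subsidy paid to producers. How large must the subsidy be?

Required subsidy s = 31 per unit

At Q = 141, invert demand for the buyer price: Pb = (625.5 − 141)/8.5 = 57; invert supply for the seller price: Ps = (141 − (-475))/7 = 88.
The subsidy must fill the gap: s = Ps − Pb = 88 − 57 = 31.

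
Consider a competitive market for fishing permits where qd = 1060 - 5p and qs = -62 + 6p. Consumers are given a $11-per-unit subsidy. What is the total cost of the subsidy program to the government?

Government cost = $6380

Pre-subsidy: 1060 - 5p = -62 + 6p gives p* = 102, q* = 550.
With the rebate, buyers effectively pay pb = ps − 11, where ps is the price sellers receive.
Demand in terms of ps becomes qd = 1060 − 5(ps − 11) = 1115 - 5ps. Setting this equal to supply: 1115 - 5ps = -62 + 6ps, so ps = 107.
Buyers pay pb = 107 − 11 = 96; q' = -62 + 6·107 = 580.
Government outlay = subsidy × quantity = 11 × 580 = 6380.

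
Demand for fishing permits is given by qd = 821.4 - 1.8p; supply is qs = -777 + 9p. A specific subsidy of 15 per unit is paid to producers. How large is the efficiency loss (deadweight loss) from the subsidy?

Pre-subsidy: 821.4 - 1.8p = -777 + 9p gives p* = 148, q* = 555.
With the subsidy, sellers receive ps = pb + 15 for each unit, where pb is the price buyers pay.
Supply in terms of pb becomes qs = -777 + 9(pb + 15) = -642 + 9pb. Setting this equal to demand: 821.4 - 1.8pb = -642 + 9pb, so pb = 135.5.
Sellers receive ps = 135.5 + 15 = 150.5; q' = 821.4 − 1.8·135.5 = 577.5.
The subsidy expands output by 577.5 − 555 = 22.5 past the efficient level; on those units the gap between marginal cost and willingness to pay runs from 0 up to 15.
DWL = ½ × 15 × 22.5 = 168.75.

Deadweight loss = 168.75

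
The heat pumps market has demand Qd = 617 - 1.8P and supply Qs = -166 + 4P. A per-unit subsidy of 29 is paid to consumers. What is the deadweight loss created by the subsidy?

Deadweight loss = 522

Pre-subsidy: 617 - 1.8P = -166 + 4P gives P* = 135, Q* = 374.
With the rebate, buyers effectively pay Pb = Ps − 29, where Ps is the price sellers receive.
Demand in terms of Ps becomes Qd = 617 − 1.8(Ps − 29) = 669.2 - 1.8Ps. Setting this equal to supply: 669.2 - 1.8Ps = -166 + 4Ps, so Ps = 144.
Buyers pay Pb = 144 − 29 = 115; Q' = -166 + 4·144 = 410.
The subsidy expands output by 410 − 374 = 36 past the efficient level; on those units the gap between marginal cost and willingness to pay runs from 0 up to 29.
DWL = ½ × 29 × 36 = 522.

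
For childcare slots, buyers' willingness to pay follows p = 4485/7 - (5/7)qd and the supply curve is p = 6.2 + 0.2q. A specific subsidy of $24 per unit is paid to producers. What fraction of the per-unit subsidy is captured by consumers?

Pre-subsidy: 4485/7 - (5/7)q = 6.2 + 0.2q gives q* = 694 and p* = 145.
With the subsidy, sellers receive ps = pb + 24 for each unit, where pb is the price buyers pay.
On the curves, pb = 4485/7 - (5/7)q and ps = 6.2 + 0.2q; the wedge ps − pb = 24 gives 6.2 + 0.2q − (4485/7 - (5/7)q) = 24, so q' = 720.25.
Then pb = 4485/7 − (5/7)·720.25 = 126.25 and ps = 6.2 + 0.2·720.25 = 150.25.
Buyers' price falls by p* − pb = 145 − 126.25 = 18.75; sellers' price rises by ps − p* = 150.25 − 145 = 5.25.
So consumers capture 18.75/24 = 0.78125 of each unit of subsidy.

Consumer share = 0.78125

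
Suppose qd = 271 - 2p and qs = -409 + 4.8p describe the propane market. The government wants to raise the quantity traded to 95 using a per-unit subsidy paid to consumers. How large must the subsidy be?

Required subsidy s = 17 per unit

At q = 95, invert demand for the buyer price: pb = (271 − 95)/2 = 88; invert supply for the seller price: ps = (95 − (-409))/4.8 = 105.
The subsidy must fill the gap: s = ps − pb = 105 − 88 = 17.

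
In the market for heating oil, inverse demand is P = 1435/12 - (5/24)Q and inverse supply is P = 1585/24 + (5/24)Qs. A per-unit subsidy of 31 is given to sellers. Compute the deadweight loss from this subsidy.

Pre-subsidy: 1435/12 - (5/24)Q = 1585/24 + (5/24)Q gives Q* = 128.5 and P* = 92.8125.
With the subsidy, sellers receive Ps = Pb + 31 for each unit, where Pb is the price buyers pay.
On the curves, Pb = 1435/12 - (5/24)Q and Ps = 1585/24 + (5/24)Q; the wedge Ps − Pb = 31 gives 1585/24 + (5/24)Q − (1435/12 - (5/24)Q) = 31, so Q' = 202.9.
Then Pb = 1435/12 − (5/24)·202.9 = 77.3125 and Ps = 1585/24 + (5/24)·202.9 = 108.3125.
The subsidy expands output by 202.9 − 128.5 = 74.4 past the efficient level; on those units the gap between marginal cost and willingness to pay runs from 0 up to 31.
DWL = ½ × 31 × 74.4 = 1153.2.

Deadweight loss = 1153.2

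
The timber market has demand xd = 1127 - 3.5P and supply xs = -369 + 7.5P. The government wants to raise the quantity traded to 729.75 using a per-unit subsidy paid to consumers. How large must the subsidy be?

At x = 729.75, invert demand for the buyer price: Pb = (1127 − 729.75)/3.5 = 113.5; invert supply for the seller price: Ps = (729.75 − (-369))/7.5 = 146.5.
The subsidy must fill the gap: s = Ps − Pb = 146.5 − 113.5 = 33.

Required subsidy s = 33 per unit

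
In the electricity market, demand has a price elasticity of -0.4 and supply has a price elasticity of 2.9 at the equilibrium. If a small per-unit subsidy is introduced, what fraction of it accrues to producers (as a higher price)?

Producer share = 4/33

For a small subsidy around the equilibrium, the benefit split depends on the relative slopes, which at a point are proportional to the elasticities.
Buyer share = εs/(εs + |εd|) = 2.9/(2.9 + 0.4) = 29/33; seller share = |εd|/(εs + |εd|) = 4/33.
So producers capture 4/33 of the subsidy.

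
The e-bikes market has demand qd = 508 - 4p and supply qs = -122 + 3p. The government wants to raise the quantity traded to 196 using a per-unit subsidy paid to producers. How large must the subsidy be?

At q = 196, invert demand for the buyer price: pb = (508 − 196)/4 = 78; invert supply for the seller price: ps = (196 − (-122))/3 = 106.
The subsidy must fill the gap: s = ps − pb = 106 − 78 = 28.

Required subsidy s = 28 per unit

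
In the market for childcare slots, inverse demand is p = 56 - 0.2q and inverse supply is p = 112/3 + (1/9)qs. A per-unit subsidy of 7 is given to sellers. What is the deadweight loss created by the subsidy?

Pre-subsidy: 56 - 0.2q = 112/3 + (1/9)q gives q* = 60 and p* = 44.
With the subsidy, sellers receive ps = pb + 7 for each unit, where pb is the price buyers pay.
On the curves, pb = 56 - 0.2q and ps = 112/3 + (1/9)q; the wedge ps − pb = 7 gives 112/3 + (1/9)q − (56 - 0.2q) = 7, so q' = 82.5.
Then pb = 56 − 0.2·82.5 = 39.5 and ps = 112/3 + (1/9)·82.5 = 46.5.
The subsidy expands output by 82.5 − 60 = 22.5 past the efficient level; on those units the gap between marginal cost and willingness to pay runs from 0 up to 7.
DWL = ½ × 7 × 22.5 = 78.75.

Deadweight loss = 78.75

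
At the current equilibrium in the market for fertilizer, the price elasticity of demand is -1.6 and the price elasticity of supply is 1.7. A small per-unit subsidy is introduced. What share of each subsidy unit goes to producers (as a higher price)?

Producer share = 16/33

For a small subsidy around the equilibrium, the benefit split depends on the relative slopes, which at a point are proportional to the elasticities.
Buyer share = εs/(εs + |εd|) = 1.7/(1.7 + 1.6) = 17/33; seller share = |εd|/(εs + |εd|) = 16/33.
So producers capture 16/33 of the subsidy.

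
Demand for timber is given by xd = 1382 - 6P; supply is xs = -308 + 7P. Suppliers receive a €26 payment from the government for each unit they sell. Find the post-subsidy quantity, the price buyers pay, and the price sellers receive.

x' = 686; buyers pay €116; sellers receive €142

Pre-subsidy: 1382 - 6P = -308 + 7P gives P* = 130, x* = 602.
With the subsidy, sellers receive Ps = Pb + 26 for each unit, where Pb is the price buyers pay.
Supply in terms of Pb becomes xs = -308 + 7(Pb + 26) = -126 + 7Pb. Setting this equal to demand: 1382 - 6Pb = -126 + 7Pb, so Pb = 116.
Sellers receive Ps = 116 + 26 = 142; x' = 1382 − 6·116 = 686.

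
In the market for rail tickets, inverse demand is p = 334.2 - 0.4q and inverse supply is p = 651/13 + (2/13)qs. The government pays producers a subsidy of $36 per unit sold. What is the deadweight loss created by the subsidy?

Deadweight loss = $1170

Pre-subsidy: 334.2 - 0.4q = 651/13 + (2/13)q gives q* = 513 and p* = 129.
With the subsidy, sellers receive ps = pb + 36 for each unit, where pb is the price buyers pay.
On the curves, pb = 334.2 - 0.4q and ps = 651/13 + (2/13)q; the wedge ps − pb = 36 gives 651/13 + (2/13)q − (334.2 - 0.4q) = 36, so q' = 578.
Then pb = 334.2 − 0.4·578 = 103 and ps = 651/13 + (2/13)·578 = 139.
The subsidy expands output by 578 − 513 = 65 past the efficient level; on those units the gap between marginal cost and willingness to pay runs from 0 up to 36.
DWL = ½ × 36 × 65 = 1170.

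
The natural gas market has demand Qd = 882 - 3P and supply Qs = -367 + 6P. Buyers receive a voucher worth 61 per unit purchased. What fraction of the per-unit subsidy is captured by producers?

Producer share = 1/3

Pre-subsidy: 882 - 3P = -367 + 6P gives P* = 1249/9, Q* = 1397/3.
With the rebate, buyers effectively pay Pb = Ps − 61, where Ps is the price sellers receive.
Demand in terms of Ps becomes Qd = 882 − 3(Ps − 61) = 1065 - 3Ps. Setting this equal to supply: 1065 - 3Ps = -367 + 6Ps, so Ps = 1432/9.
Buyers pay Pb = 1432/9 − 61 = 883/9; Q' = -367 + 6·(1432/9) = 1763/3.
Buyers' price falls by P* − Pb = 1249/9 − 883/9 = 122/3; sellers' price rises by Ps − P* = 1432/9 − 1249/9 = 61/3.
So producers capture (61/3)/61 = 1/3 of each unit of subsidy.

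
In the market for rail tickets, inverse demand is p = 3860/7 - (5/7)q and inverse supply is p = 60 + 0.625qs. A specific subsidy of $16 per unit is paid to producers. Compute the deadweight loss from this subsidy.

Pre-subsidy: 3860/7 - (5/7)q = 60 + 0.625q gives q* = 5504/15 and p* = 868/3.
With the subsidy, sellers receive ps = pb + 16 for each unit, where pb is the price buyers pay.
On the curves, pb = 3860/7 - (5/7)q and ps = 60 + 0.625q; the wedge ps − pb = 16 gives 60 + 0.625q − (3860/7 - (5/7)q) = 16, so q' = 378.88.
Then pb = 3860/7 − (5/7)·378.88 = 280.8 and ps = 60 + 0.625·378.88 = 296.8.
The subsidy expands output by 378.88 − 5504/15 = 896/75 past the efficient level; on those units the gap between marginal cost and willingness to pay runs from 0 up to 16.
DWL = ½ × 16 × 896/75 = 7168/75.

Deadweight loss = 7168/75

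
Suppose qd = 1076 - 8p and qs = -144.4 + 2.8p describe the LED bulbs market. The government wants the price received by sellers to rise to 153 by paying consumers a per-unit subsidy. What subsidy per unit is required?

Required subsidy s = 54 per unit

At a seller price of 153, quantity supplied is -144.4 + 2.8·153 = 284.
Buyers absorb 284 only when they pay pb with 1076 − 8·pb = 284, i.e. pb = 99.
s = ps − pb = 153 − 99 = 54.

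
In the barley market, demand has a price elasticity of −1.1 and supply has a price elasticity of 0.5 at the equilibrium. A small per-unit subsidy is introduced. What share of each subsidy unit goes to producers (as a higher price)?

For a small subsidy around the equilibrium, the benefit split depends on the relative slopes, which at a point are proportional to the elasticities.
Buyer share = εs/(εs + |εd|) = 0.5/(0.5 + 1.1) = 0.3125; seller share = |εd|/(εs + |εd|) = 0.6875.
So producers capture 0.6875 of the subsidy.

Producer share = 0.6875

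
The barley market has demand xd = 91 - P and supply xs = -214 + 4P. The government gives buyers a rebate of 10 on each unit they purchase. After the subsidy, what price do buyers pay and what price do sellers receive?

Pre-subsidy: 91 - P = -214 + 4P gives P* = 61, x* = 30.
With the rebate, buyers effectively pay Pb = Ps − 10, where Ps is the price sellers receive.
Demand in terms of Ps becomes xd = 91 − 1(Ps − 10) = 101 - Ps. Setting this equal to supply: 101 - Ps = -214 + 4Ps, so Ps = 63.
Buyers pay Pb = 63 − 10 = 53; x' = -214 + 4·63 = 38.

Buyers pay 53; sellers receive 63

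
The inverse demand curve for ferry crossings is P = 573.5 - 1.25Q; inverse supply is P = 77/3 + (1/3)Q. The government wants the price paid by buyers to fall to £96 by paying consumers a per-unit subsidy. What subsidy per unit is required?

At a buyer price of 96, quantity demanded is 458.8 − 0.8·96 = 382.
Sellers supply 382 only when they receive Ps = 77/3 + (1/3)·382 = 153.
s = Ps − Pb = 153 − 96 = 57.

Required subsidy s = £57 per unit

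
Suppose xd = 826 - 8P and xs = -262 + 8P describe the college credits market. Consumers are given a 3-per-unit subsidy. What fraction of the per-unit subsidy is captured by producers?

Pre-subsidy: 826 - 8P = -262 + 8P gives P* = 68, x* = 282.
With the rebate, buyers effectively pay Pb = Ps − 3, where Ps is the price sellers receive.
Demand in terms of Ps becomes xd = 826 − 8(Ps − 3) = 850 - 8Ps. Setting this equal to supply: 850 - 8Ps = -262 + 8Ps, so Ps = 69.5.
Buyers pay Pb = 69.5 − 3 = 66.5; x' = -262 + 8·69.5 = 294.
Buyers' price falls by P* − Pb = 68 − 66.5 = 1.5; sellers' price rises by Ps − P* = 69.5 − 68 = 1.5.
So producers capture 1.5/3 = 0.5 of each unit of subsidy.

Producer share = 0.5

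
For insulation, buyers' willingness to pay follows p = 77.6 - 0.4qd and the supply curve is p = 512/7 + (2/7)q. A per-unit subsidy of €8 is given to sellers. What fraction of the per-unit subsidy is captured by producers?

Producer share = 5/12

Pre-subsidy: 77.6 - 0.4q = 512/7 + (2/7)q gives q* = 6.5 and p* = 75.
With the subsidy, sellers receive ps = pb + 8 for each unit, where pb is the price buyers pay.
On the curves, pb = 77.6 - 0.4q and ps = 512/7 + (2/7)q; the wedge ps − pb = 8 gives 512/7 + (2/7)q − (77.6 - 0.4q) = 8, so q' = 109/6.
Then pb = 77.6 − 0.4·(109/6) = 211/3 and ps = 512/7 + (2/7)·(109/6) = 235/3.
Buyers' price falls by p* − pb = 75 − 211/3 = 14/3; sellers' price rises by ps − p* = 235/3 − 75 = 10/3.
So producers capture (10/3)/8 = 5/12 of each unit of subsidy.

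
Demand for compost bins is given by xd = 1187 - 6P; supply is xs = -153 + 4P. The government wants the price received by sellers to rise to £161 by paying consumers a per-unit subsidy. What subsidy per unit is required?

At a seller price of 161, quantity supplied is -153 + 4·161 = 491.
Buyers absorb 491 only when they pay Pb with 1187 − 6·Pb = 491, i.e. Pb = 116.
s = Ps − Pb = 161 − 116 = 45.

Required subsidy s = £45 per unit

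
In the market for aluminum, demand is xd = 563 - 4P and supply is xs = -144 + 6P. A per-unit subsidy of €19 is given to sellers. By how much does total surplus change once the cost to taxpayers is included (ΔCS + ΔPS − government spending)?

Net change in total surplus = -€433.2

Pre-subsidy: 563 - 4P = -144 + 6P gives P* = 70.7, x* = 280.2.
With the subsidy, sellers receive Ps = Pb + 19 for each unit, where Pb is the price buyers pay.
Supply in terms of Pb becomes xs = -144 + 6(Pb + 19) = -30 + 6Pb. Setting this equal to demand: 563 - 4Pb = -30 + 6Pb, so Pb = 59.3.
Sellers receive Ps = 59.3 + 19 = 78.3; x' = 563 − 4·59.3 = 325.8.
ΔCS = ½(280.2 + 325.8)(70.7 − 59.3) = 3454.2; ΔPS = ½(280.2 + 325.8)(78.3 − 70.7) = 2302.8.
Government spending = 19 × 325.8 = 6190.2.
Net change = 3454.2 + 2302.8 − 6190.2 = -433.2. The loss equals the DWL triangle ½·19·45.6.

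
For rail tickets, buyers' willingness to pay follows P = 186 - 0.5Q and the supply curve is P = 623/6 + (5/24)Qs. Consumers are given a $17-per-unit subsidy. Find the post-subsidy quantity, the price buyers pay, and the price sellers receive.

Q' = 140; buyers pay $116; sellers receive $133

Pre-subsidy: 186 - 0.5Q = 623/6 + (5/24)Q gives Q* = 116 and P* = 128.
With the rebate, buyers effectively pay Pb = Ps − 17, where Ps is the price sellers receive.
On the curves, Pb = 186 - 0.5Q and Ps = 623/6 + (5/24)Q; the wedge Ps − Pb = 17 gives 623/6 + (5/24)Q − (186 - 0.5Q) = 17, so Q' = 140.
Then Pb = 186 − 0.5·140 = 116 and Ps = 623/6 + (5/24)·140 = 133.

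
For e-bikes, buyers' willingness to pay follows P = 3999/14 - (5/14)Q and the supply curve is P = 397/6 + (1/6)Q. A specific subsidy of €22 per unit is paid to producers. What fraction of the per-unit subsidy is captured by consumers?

Consumer share = 15/22

Pre-subsidy: 3999/14 - (5/14)Q = 397/6 + (1/6)Q gives Q* = 419 and P* = 136.
With the subsidy, sellers receive Ps = Pb + 22 for each unit, where Pb is the price buyers pay.
On the curves, Pb = 3999/14 - (5/14)Q and Ps = 397/6 + (1/6)Q; the wedge Ps − Pb = 22 gives 397/6 + (1/6)Q − (3999/14 - (5/14)Q) = 22, so Q' = 461.
Then Pb = 3999/14 − (5/14)·461 = 121 and Ps = 397/6 + (1/6)·461 = 143.
Buyers' price falls by P* − Pb = 136 − 121 = 15; sellers' price rises by Ps − P* = 143 − 136 = 7.
So consumers capture 15/22 = 15/22 of each unit of subsidy.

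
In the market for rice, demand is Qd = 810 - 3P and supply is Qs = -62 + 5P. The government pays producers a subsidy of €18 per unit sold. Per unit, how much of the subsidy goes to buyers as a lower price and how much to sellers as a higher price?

Pre-subsidy: 810 - 3P = -62 + 5P gives P* = 109, Q* = 483.
With the subsidy, sellers receive Ps = Pb + 18 for each unit, where Pb is the price buyers pay.
Supply in terms of Pb becomes Qs = -62 + 5(Pb + 18) = 28 + 5Pb. Setting this equal to demand: 810 - 3Pb = 28 + 5Pb, so Pb = 97.75.
Sellers receive Ps = 97.75 + 18 = 115.75; Q' = 810 − 3·97.75 = 516.75.
Buyers' price falls by P* − Pb = 109 − 97.75 = 11.25; sellers' price rises by Ps − P* = 115.75 − 109 = 6.75.

Buyers gain €11.25 per unit; sellers gain €6.75 per unit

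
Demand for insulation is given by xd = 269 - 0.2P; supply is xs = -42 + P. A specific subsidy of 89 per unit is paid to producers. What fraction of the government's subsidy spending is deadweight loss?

DWL / government spending = 89/2784

Pre-subsidy: 269 - 0.2P = -42 + P gives P* = 1555/6, x* = 1303/6.
With the subsidy, sellers receive Ps = Pb + 89 for each unit, where Pb is the price buyers pay.
Supply in terms of Pb becomes xs = -42 + 1(Pb + 89) = 47 + Pb. Setting this equal to demand: 269 - 0.2Pb = 47 + Pb, so Pb = 185.
Sellers receive Ps = 185 + 89 = 274; x' = 269 − 0.2·185 = 232.
ΔCS = ½(1303/6 + 232)(1555/6 − 185) = 1199275/72; ΔPS = ½(1303/6 + 232)(274 − 1555/6) = 239855/72.
Government spending = 89 × 232 = 20648.
DWL = ½ × 89 × (232 − 1303/6) = 7921/12; fraction = (7921/12) / 20648 = 89/2784.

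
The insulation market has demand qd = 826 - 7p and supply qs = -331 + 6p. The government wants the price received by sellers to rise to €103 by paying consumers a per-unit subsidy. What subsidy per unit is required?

At a seller price of 103, quantity supplied is -331 + 6·103 = 287.
Buyers absorb 287 only when they pay pb with 826 − 7·pb = 287, i.e. pb = 77.
s = ps − pb = 103 − 77 = 26.

Required subsidy s = €26 per unit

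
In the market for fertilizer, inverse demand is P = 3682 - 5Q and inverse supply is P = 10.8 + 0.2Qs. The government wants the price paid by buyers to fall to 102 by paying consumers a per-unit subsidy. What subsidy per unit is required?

At a buyer price of 102, quantity demanded is 736.4 − 0.2·102 = 716.
Sellers supply 716 only when they receive Ps = 10.8 + 0.2·716 = 154.
s = Ps − Pb = 154 − 102 = 52.

Required subsidy s = 52 per unit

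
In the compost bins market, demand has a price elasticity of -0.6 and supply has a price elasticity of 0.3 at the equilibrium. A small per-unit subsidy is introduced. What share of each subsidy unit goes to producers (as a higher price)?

Producer share = 2/3

For a small subsidy around the equilibrium, the benefit split depends on the relative slopes, which at a point are proportional to the elasticities.
Buyer share = εs/(εs + |εd|) = 0.3/(0.3 + 0.6) = 1/3; seller share = |εd|/(εs + |εd|) = 2/3.
So producers capture 2/3 of the subsidy.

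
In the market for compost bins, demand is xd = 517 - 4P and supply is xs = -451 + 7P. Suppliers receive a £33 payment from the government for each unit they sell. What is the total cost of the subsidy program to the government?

Government cost = £8217

Pre-subsidy: 517 - 4P = -451 + 7P gives P* = 88, x* = 165.
With the subsidy, sellers receive Ps = Pb + 33 for each unit, where Pb is the price buyers pay.
Supply in terms of Pb becomes xs = -451 + 7(Pb + 33) = -220 + 7Pb. Setting this equal to demand: 517 - 4Pb = -220 + 7Pb, so Pb = 67.
Sellers receive Ps = 67 + 33 = 100; x' = 517 − 4·67 = 249.
Government outlay = subsidy × quantity = 33 × 249 = 8217.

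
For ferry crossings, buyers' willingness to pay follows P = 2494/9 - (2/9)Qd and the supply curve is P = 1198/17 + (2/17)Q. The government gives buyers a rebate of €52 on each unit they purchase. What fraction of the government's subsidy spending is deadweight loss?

Pre-subsidy: 2494/9 - (2/9)Q = 1198/17 + (2/17)Q gives Q* = 608 and P* = 142.
With the rebate, buyers effectively pay Pb = Ps − 52, where Ps is the price sellers receive.
On the curves, Pb = 2494/9 - (2/9)Q and Ps = 1198/17 + (2/17)Q; the wedge Ps − Pb = 52 gives 1198/17 + (2/17)Q − (2494/9 - (2/9)Q) = 52, so Q' = 761.
Then Pb = 2494/9 − (2/9)·761 = 108 and Ps = 1198/17 + (2/17)·761 = 160.
ΔCS = ½(608 + 761)(142 − 108) = 23273; ΔPS = ½(608 + 761)(160 − 142) = 12321.
Government spending = 52 × 761 = 39572.
DWL = ½ × 52 × (761 − 608) = 3978; fraction = 3978 / 39572 = 153/1522.

DWL / government spending = 153/1522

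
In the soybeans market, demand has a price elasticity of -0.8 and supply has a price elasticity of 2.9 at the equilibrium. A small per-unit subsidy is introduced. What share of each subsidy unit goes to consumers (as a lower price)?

Consumer share = 29/37

For a small subsidy around the equilibrium, the benefit split depends on the relative slopes, which at a point are proportional to the elasticities.
Buyer share = εs/(εs + |εd|) = 2.9/(2.9 + 0.8) = 29/37; seller share = |εd|/(εs + |εd|) = 8/37.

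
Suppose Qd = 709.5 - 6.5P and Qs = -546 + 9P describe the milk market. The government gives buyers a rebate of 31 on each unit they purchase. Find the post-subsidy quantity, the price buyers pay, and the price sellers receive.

Pre-subsidy: 709.5 - 6.5P = -546 + 9P gives P* = 81, Q* = 183.
With the rebate, buyers effectively pay Pb = Ps − 31, where Ps is the price sellers receive.
Demand in terms of Ps becomes Qd = 709.5 − 6.5(Ps − 31) = 911 - 6.5Ps. Setting this equal to supply: 911 - 6.5Ps = -546 + 9Ps, so Ps = 94.
Buyers pay Pb = 94 − 31 = 63; Q' = -546 + 9·94 = 300.

Q' = 300; buyers pay 63; sellers receive 94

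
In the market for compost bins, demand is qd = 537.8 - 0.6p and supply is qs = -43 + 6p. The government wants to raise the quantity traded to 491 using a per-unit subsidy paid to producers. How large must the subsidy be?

Required subsidy s = 11 per unit

At q = 491, invert demand for the buyer price: pb = (537.8 − 491)/0.6 = 78; invert supply for the seller price: ps = (491 − (-43))/6 = 89.
The subsidy must fill the gap: s = ps − pb = 89 − 78 = 11.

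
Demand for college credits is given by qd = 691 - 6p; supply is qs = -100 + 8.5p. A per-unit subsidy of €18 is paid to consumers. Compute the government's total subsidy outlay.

Government cost = €7686

Pre-subsidy: 691 - 6p = -100 + 8.5p gives p* = 1582/29, q* = 10547/29.
With the rebate, buyers effectively pay pb = ps − 18, where ps is the price sellers receive.
Demand in terms of ps becomes qd = 691 − 6(ps − 18) = 799 - 6ps. Setting this equal to supply: 799 - 6ps = -100 + 8.5ps, so ps = 62.
Buyers pay pb = 62 − 18 = 44; q' = -100 + 8.5·62 = 427.
Government outlay = subsidy × quantity = 18 × 427 = 7686.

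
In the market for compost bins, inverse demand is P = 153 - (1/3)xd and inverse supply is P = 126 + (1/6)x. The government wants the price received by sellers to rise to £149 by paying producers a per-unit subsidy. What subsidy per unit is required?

Required subsidy s = £42 per unit

At a seller price of 149, quantity supplied is -756 + 6·149 = 138.
Buyers absorb 138 only when they pay Pb = 153 − (1/3)·138 = 107.
s = Ps − Pb = 149 − 107 = 42.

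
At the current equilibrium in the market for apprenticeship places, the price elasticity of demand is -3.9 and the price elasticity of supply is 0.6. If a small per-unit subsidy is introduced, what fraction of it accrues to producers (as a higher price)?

For a small subsidy around the equilibrium, the benefit split depends on the relative slopes, which at a point are proportional to the elasticities.
Buyer share = εs/(εs + |εd|) = 0.6/(0.6 + 3.9) = 2/15; seller share = |εd|/(εs + |εd|) = 13/15.
So producers capture 13/15 of the subsidy.

Producer share = 13/15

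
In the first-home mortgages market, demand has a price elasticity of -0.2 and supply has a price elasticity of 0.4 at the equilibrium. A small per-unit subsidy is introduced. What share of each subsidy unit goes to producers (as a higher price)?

For a small subsidy around the equilibrium, the benefit split depends on the relative slopes, which at a point are proportional to the elasticities.
Buyer share = εs/(εs + |εd|) = 0.4/(0.4 + 0.2) = 2/3; seller share = |εd|/(εs + |εd|) = 1/3.
So producers capture 1/3 of the subsidy.

Producer share = 1/3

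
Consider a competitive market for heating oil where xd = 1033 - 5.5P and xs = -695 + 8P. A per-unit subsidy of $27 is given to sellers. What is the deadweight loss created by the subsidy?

Pre-subsidy: 1033 - 5.5P = -695 + 8P gives P* = 128, x* = 329.
With the subsidy, sellers receive Ps = Pb + 27 for each unit, where Pb is the price buyers pay.
Supply in terms of Pb becomes xs = -695 + 8(Pb + 27) = -479 + 8Pb. Setting this equal to demand: 1033 - 5.5Pb = -479 + 8Pb, so Pb = 112.
Sellers receive Ps = 112 + 27 = 139; x' = 1033 − 5.5·112 = 417.
The subsidy expands output by 417 − 329 = 88 past the efficient level; on those units the gap between marginal cost and willingness to pay runs from 0 up to 27.
DWL = ½ × 27 × 88 = 1188.

Deadweight loss = $1188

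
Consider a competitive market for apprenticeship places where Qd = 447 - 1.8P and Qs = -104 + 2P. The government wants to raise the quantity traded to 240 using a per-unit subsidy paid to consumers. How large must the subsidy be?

At Q = 240, invert demand for the buyer price: Pb = (447 − 240)/1.8 = 115; invert supply for the seller price: Ps = (240 − (-104))/2 = 172.
The subsidy must fill the gap: s = Ps − Pb = 172 − 115 = 57.

Required subsidy s = 57 per unit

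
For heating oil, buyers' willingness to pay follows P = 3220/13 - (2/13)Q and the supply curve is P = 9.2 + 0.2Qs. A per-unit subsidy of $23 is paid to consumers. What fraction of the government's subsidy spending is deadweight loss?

Pre-subsidy: 3220/13 - (2/13)Q = 9.2 + 0.2Q gives Q* = 674 and P* = 144.
With the rebate, buyers effectively pay Pb = Ps − 23, where Ps is the price sellers receive.
On the curves, Pb = 3220/13 - (2/13)Q and Ps = 9.2 + 0.2Q; the wedge Ps − Pb = 23 gives 9.2 + 0.2Q − (3220/13 - (2/13)Q) = 23, so Q' = 739.
Then Pb = 3220/13 − (2/13)·739 = 134 and Ps = 9.2 + 0.2·739 = 157.
ΔCS = ½(674 + 739)(144 − 134) = 7065; ΔPS = ½(674 + 739)(157 − 144) = 9184.5.
Government spending = 23 × 739 = 16997.
DWL = ½ × 23 × (739 − 674) = 747.5; fraction = 747.5 / 16997 = 65/1478.

DWL / government spending = 65/1478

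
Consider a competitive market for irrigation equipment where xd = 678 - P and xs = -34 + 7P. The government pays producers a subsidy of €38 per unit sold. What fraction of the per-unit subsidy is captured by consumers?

Consumer share = 0.875

Pre-subsidy: 678 - P = -34 + 7P gives P* = 89, x* = 589.
With the subsidy, sellers receive Ps = Pb + 38 for each unit, where Pb is the price buyers pay.
Supply in terms of Pb becomes xs = -34 + 7(Pb + 38) = 232 + 7Pb. Setting this equal to demand: 678 - Pb = 232 + 7Pb, so Pb = 55.75.
Sellers receive Ps = 55.75 + 38 = 93.75; x' = 678 − 1·55.75 = 622.25.
Buyers' price falls by P* − Pb = 89 − 55.75 = 33.25; sellers' price rises by Ps − P* = 93.75 − 89 = 4.75.
So consumers capture 33.25/38 = 0.875 of each unit of subsidy.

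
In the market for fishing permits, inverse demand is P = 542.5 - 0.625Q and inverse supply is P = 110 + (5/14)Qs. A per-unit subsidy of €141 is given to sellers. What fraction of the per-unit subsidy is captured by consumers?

Consumer share = 7/11

Pre-subsidy: 542.5 - 0.625Q = 110 + (5/14)Q gives Q* = 4844/11 and P* = 2940/11.
With the subsidy, sellers receive Ps = Pb + 141 for each unit, where Pb is the price buyers pay.
On the curves, Pb = 542.5 - 0.625Q and Ps = 110 + (5/14)Q; the wedge Ps − Pb = 141 gives 110 + (5/14)Q − (542.5 - 0.625Q) = 141, so Q' = 32116/55.
Then Pb = 542.5 − 0.625·(32116/55) = 1953/11 and Ps = 110 + (5/14)·(32116/55) = 3504/11.
Buyers' price falls by P* − Pb = 2940/11 − 1953/11 = 987/11; sellers' price rises by Ps − P* = 3504/11 − 2940/11 = 564/11.
So consumers capture (987/11)/141 = 7/11 of each unit of subsidy.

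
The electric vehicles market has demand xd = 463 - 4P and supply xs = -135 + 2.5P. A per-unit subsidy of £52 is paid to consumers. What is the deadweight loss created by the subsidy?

Pre-subsidy: 463 - 4P = -135 + 2.5P gives P* = 92, x* = 95.
With the rebate, buyers effectively pay Pb = Ps − 52, where Ps is the price sellers receive.
Demand in terms of Ps becomes xd = 463 − 4(Ps − 52) = 671 - 4Ps. Setting this equal to supply: 671 - 4Ps = -135 + 2.5Ps, so Ps = 124.
Buyers pay Pb = 124 − 52 = 72; x' = -135 + 2.5·124 = 175.
The subsidy expands output by 175 − 95 = 80 past the efficient level; on those units the gap between marginal cost and willingness to pay runs from 0 up to 52.
DWL = ½ × 52 × 80 = 2080.

Deadweight loss = £2080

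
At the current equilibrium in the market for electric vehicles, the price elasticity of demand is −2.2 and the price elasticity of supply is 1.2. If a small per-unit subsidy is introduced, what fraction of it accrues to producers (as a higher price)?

Producer share = 11/17

For a small subsidy around the equilibrium, the benefit split depends on the relative slopes, which at a point are proportional to the elasticities.
Buyer share = εs/(εs + |εd|) = 1.2/(1.2 + 2.2) = 6/17; seller share = |εd|/(εs + |εd|) = 11/17.
So producers capture 11/17 of the subsidy.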